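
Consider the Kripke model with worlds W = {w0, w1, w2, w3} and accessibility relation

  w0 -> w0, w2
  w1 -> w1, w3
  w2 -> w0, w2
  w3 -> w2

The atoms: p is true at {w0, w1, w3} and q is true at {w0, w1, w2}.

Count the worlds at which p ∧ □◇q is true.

w0: p is T, □◇q is T. ✓
w1: p is T, □◇q is T. ✓
w2: p is F, □◇q is T. ✗
w3: p is T, □◇q is T. ✓
Satisfying worlds: {w0, w1, w3}.

3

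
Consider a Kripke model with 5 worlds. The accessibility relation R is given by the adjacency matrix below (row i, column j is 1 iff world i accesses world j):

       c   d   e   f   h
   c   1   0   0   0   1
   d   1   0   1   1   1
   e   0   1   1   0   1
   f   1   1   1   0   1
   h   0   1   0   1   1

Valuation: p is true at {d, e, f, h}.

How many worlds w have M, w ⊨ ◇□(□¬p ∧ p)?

0

c: successors {c, h}; □(□¬p ∧ p) there: c:F, h:F. ✗
d: successors {c, e, f, h}; □(□¬p ∧ p) there: c:F, e:F, f:F, h:F. ✗
e: successors {d, e, h}; □(□¬p ∧ p) there: d:F, e:F, h:F. ✗
f: successors {c, d, e, h}; □(□¬p ∧ p) there: c:F, d:F, e:F, h:F. ✗
h: successors {d, f, h}; □(□¬p ∧ p) there: d:F, f:F, h:F. ✗
Satisfying worlds: ∅.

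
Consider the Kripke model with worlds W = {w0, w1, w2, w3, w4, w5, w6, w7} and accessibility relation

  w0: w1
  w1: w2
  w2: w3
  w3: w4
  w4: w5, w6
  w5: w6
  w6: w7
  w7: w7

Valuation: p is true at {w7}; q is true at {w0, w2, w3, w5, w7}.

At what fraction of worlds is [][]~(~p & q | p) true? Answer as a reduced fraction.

w0: successors {w1}; []~(~p & q | p) there: w1:F. ✗
w1: successors {w2}; []~(~p & q | p) there: w2:F. ✗
w2: successors {w3}; []~(~p & q | p) there: w3:T. ✓
w3: successors {w4}; []~(~p & q | p) there: w4:F. ✗
w4: successors {w5, w6}; []~(~p & q | p) there: w5:T, w6:F. ✗
w5: successors {w6}; []~(~p & q | p) there: w6:F. ✗
w6: successors {w7}; []~(~p & q | p) there: w7:F. ✗
w7: successors {w7}; []~(~p & q | p) there: w7:F. ✗
That's 1 of 8 worlds, so 1/8.

1/8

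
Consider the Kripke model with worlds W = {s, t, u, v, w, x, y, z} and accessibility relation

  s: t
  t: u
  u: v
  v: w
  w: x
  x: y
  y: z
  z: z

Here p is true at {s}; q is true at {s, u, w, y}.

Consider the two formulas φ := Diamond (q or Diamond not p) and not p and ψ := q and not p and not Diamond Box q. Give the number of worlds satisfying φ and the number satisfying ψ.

7 and 1

For Diamond (q or Diamond not p) and not p:
s: Diamond (q or Diamond not p) is T, not p is F. ✗
t: Diamond (q or Diamond not p) is T, not p is T. ✓
u: Diamond (q or Diamond not p) is T, not p is T. ✓
v: Diamond (q or Diamond not p) is T, not p is T. ✓
w: Diamond (q or Diamond not p) is T, not p is T. ✓
x: Diamond (q or Diamond not p) is T, not p is T. ✓
y: Diamond (q or Diamond not p) is T, not p is T. ✓
z: Diamond (q or Diamond not p) is T, not p is T. ✓
— 7 worlds.
For q and not p and not Diamond Box q:
s: q and not p is F, not Diamond Box q is F. ✗
t: q and not p is F, not Diamond Box q is T. ✗
u: q and not p is T, not Diamond Box q is F. ✗
v: q and not p is F, not Diamond Box q is T. ✗
w: q and not p is T, not Diamond Box q is F. ✗
x: q and not p is F, not Diamond Box q is T. ✗
y: q and not p is T, not Diamond Box q is T. ✓
z: q and not p is F, not Diamond Box q is T. ✗
— 1 world.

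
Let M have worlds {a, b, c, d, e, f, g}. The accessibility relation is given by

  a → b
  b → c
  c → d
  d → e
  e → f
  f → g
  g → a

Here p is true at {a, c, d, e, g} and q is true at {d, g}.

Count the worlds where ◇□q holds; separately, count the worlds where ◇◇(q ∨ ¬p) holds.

For ◇□q:
a: successors {b}; □q there: b:F. ✗
b: successors {c}; □q there: c:T. ✓
c: successors {d}; □q there: d:F. ✗
d: successors {e}; □q there: e:F. ✗
e: successors {f}; □q there: f:T. ✓
f: successors {g}; □q there: g:F. ✗
g: successors {a}; □q there: a:F. ✗
— 2 worlds.
For ◇◇(q ∨ ¬p):
a: successors {b}; ◇(q ∨ ¬p) there: b:F. ✗
b: successors {c}; ◇(q ∨ ¬p) there: c:T. ✓
c: successors {d}; ◇(q ∨ ¬p) there: d:F. ✗
d: successors {e}; ◇(q ∨ ¬p) there: e:T. ✓
e: successors {f}; ◇(q ∨ ¬p) there: f:T. ✓
f: successors {g}; ◇(q ∨ ¬p) there: g:F. ✗
g: successors {a}; ◇(q ∨ ¬p) there: a:T. ✓
— 4 worlds.

2 and 4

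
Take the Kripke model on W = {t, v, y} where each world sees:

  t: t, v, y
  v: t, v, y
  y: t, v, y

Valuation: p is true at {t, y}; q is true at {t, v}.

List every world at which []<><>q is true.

t: successors {t, v, y}; <><>q there: t:T, v:T, y:T. ✓
v: successors {t, v, y}; <><>q there: t:T, v:T, y:T. ✓
y: successors {t, v, y}; <><>q there: t:T, v:T, y:T. ✓

{t, v, y}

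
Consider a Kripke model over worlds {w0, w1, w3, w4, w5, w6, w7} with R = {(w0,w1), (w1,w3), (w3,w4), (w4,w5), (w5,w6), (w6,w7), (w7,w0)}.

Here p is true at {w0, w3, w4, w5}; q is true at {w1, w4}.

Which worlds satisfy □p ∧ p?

{w3, w4}

w0: □p is F, p is T. ✗
w1: □p is T, p is F. ✗
w3: □p is T, p is T. ✓
w4: □p is T, p is T. ✓
w5: □p is F, p is T. ✗
w6: □p is F, p is F. ✗
w7: □p is T, p is F. ✗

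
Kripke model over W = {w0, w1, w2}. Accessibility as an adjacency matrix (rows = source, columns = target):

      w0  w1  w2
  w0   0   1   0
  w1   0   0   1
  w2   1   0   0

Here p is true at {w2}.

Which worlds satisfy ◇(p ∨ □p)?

w0: successors {w1}; p ∨ □p there: w1:T. ✓
w1: successors {w2}; p ∨ □p there: w2:T. ✓
w2: successors {w0}; p ∨ □p there: w0:F. ✗

{w0, w1}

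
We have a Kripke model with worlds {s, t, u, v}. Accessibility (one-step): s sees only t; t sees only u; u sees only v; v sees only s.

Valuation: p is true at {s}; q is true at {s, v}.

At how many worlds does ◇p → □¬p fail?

s: ◇p is F, □¬p is T. ✓
t: ◇p is F, □¬p is T. ✓
u: ◇p is F, □¬p is T. ✓
v: ◇p is T, □¬p is F. ✗
Satisfying worlds: {s, t, u}.
So ◇p → □¬p fails at the other 1 world.

1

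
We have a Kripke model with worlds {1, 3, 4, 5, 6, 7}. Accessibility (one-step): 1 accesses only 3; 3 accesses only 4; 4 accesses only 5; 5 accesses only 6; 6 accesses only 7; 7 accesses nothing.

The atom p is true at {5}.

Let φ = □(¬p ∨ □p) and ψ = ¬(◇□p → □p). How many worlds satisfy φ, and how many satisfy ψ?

5 and 2

For □(¬p ∨ □p):
1: successors {3}; ¬p ∨ □p there: 3:T. ✓
3: successors {4}; ¬p ∨ □p there: 4:T. ✓
4: successors {5}; ¬p ∨ □p there: 5:F. ✗
5: successors {6}; ¬p ∨ □p there: 6:T. ✓
6: successors {7}; ¬p ∨ □p there: 7:T. ✓
7: no successors, so □(¬p ∨ □p) holds vacuously. ✓
— 5 worlds.
For ¬(◇□p → □p):
1: ◇□p → □p is T. ✗
3: ◇□p → □p is F. ✓
4: ◇□p → □p is T. ✗
5: ◇□p → □p is T. ✗
6: ◇□p → □p is F. ✓
7: ◇□p → □p is T. ✗
— 2 worlds.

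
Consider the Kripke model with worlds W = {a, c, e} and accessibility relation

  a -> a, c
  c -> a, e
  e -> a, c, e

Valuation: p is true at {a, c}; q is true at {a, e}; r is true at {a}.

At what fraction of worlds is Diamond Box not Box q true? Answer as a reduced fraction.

2/3

a: successors {a, c}; Box not Box q there: a:F, c:T. ✓
c: successors {a, e}; Box not Box q there: a:F, e:F. ✗
e: successors {a, c, e}; Box not Box q there: a:F, c:T, e:F. ✓
That's 2 of 3 worlds, so 2/3.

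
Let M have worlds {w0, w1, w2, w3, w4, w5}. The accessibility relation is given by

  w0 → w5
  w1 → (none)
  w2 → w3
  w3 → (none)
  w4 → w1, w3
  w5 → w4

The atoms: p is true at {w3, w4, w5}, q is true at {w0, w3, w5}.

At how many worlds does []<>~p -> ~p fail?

w0: []<>~p is F, ~p is T. ✓
w1: []<>~p is T, ~p is T. ✓
w2: []<>~p is F, ~p is T. ✓
w3: []<>~p is T, ~p is F. ✗
w4: []<>~p is F, ~p is F. ✓
w5: []<>~p is T, ~p is F. ✗
Satisfying worlds: {w0, w1, w2, w4}.
So []<>~p -> ~p fails at the other 2 worlds.

2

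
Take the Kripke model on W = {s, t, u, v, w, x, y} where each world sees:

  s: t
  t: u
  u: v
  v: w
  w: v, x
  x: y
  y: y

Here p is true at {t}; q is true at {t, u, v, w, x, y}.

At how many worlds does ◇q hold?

7

s: successors {t}; q there: t:T. ✓
t: successors {u}; q there: u:T. ✓
u: successors {v}; q there: v:T. ✓
v: successors {w}; q there: w:T. ✓
w: successors {v, x}; q there: v:T, x:T. ✓
x: successors {y}; q there: y:T. ✓
y: successors {y}; q there: y:T. ✓
Satisfying worlds: {s, t, u, v, w, x, y}.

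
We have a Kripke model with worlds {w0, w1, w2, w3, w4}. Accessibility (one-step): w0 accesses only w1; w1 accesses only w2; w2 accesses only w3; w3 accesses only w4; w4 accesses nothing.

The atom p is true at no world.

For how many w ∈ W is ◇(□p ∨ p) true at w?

w0: successors {w1}; □p ∨ p there: w1:F. ✗
w1: successors {w2}; □p ∨ p there: w2:F. ✗
w2: successors {w3}; □p ∨ p there: w3:F. ✗
w3: successors {w4}; □p ∨ p there: w4:T. ✓
w4: no successors, so ◇(□p ∨ p) fails. ✗
Satisfying worlds: {w3}.

1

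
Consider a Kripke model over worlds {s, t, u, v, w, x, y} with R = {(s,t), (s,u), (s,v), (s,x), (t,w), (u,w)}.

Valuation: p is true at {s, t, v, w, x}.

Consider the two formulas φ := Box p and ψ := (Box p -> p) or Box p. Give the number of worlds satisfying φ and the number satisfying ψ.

For Box p:
s: successors {t, u, v, x}; p there: t:T, u:F, v:T, x:T. ✗
t: successors {w}; p there: w:T. ✓
u: successors {w}; p there: w:T. ✓
v: no successors, so Box p holds vacuously. ✓
w: no successors, so Box p holds vacuously. ✓
x: no successors, so Box p holds vacuously. ✓
y: no successors, so Box p holds vacuously. ✓
— 6 worlds.
For (Box p -> p) or Box p:
s: Box p -> p is T, Box p is F. ✓
t: Box p -> p is T, Box p is T. ✓
u: Box p -> p is F, Box p is T. ✓
v: Box p -> p is T, Box p is T. ✓
w: Box p -> p is T, Box p is T. ✓
x: Box p -> p is T, Box p is T. ✓
y: Box p -> p is F, Box p is T. ✓
— 7 worlds.

6 and 7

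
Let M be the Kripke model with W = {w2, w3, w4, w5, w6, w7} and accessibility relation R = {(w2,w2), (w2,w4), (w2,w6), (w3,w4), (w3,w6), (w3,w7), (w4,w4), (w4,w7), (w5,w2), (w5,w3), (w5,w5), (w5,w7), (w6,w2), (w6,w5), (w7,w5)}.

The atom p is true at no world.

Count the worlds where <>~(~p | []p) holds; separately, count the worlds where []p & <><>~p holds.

For <>~(~p | []p):
w2: successors {w2, w4, w6}; ~(~p | []p) there: w2:F, w4:F, w6:F. ✗
w3: successors {w4, w6, w7}; ~(~p | []p) there: w4:F, w6:F, w7:F. ✗
w4: successors {w4, w7}; ~(~p | []p) there: w4:F, w7:F. ✗
w5: successors {w2, w3, w5, w7}; ~(~p | []p) there: w2:F, w3:F, w5:F, w7:F. ✗
w6: successors {w2, w5}; ~(~p | []p) there: w2:F, w5:F. ✗
w7: successors {w5}; ~(~p | []p) there: w5:F. ✗
— 0 worlds.
For []p & <><>~p:
w2: []p is F, <><>~p is T. ✗
w3: []p is F, <><>~p is T. ✗
w4: []p is F, <><>~p is T. ✗
w5: []p is F, <><>~p is T. ✗
w6: []p is F, <><>~p is T. ✗
w7: []p is F, <><>~p is T. ✗
— 0 worlds.

0 and 0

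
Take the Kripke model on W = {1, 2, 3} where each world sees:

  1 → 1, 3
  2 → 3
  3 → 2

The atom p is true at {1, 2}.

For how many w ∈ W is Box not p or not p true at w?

1: Box not p is F, not p is F. ✗
2: Box not p is T, not p is F. ✓
3: Box not p is F, not p is T. ✓
Satisfying worlds: {2, 3}.

2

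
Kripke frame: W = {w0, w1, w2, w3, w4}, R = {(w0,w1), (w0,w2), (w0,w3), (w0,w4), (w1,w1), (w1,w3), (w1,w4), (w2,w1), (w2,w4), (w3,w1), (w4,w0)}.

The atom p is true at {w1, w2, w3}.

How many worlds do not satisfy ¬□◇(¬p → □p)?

2

w0: □◇(¬p → □p) is F. ✓
w1: □◇(¬p → □p) is F. ✓
w2: □◇(¬p → □p) is F. ✓
w3: □◇(¬p → □p) is T. ✗
w4: □◇(¬p → □p) is T. ✗
Satisfying worlds: {w0, w1, w2}.
So ¬□◇(¬p → □p) fails at the other 2 worlds.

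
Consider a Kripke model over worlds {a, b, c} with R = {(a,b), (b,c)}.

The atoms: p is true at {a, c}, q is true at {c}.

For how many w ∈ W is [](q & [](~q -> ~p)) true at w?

2

a: successors {b}; q & [](~q -> ~p) there: b:F. ✗
b: successors {c}; q & [](~q -> ~p) there: c:T. ✓
c: no successors, so [](q & [](~q -> ~p)) holds vacuously. ✓
Satisfying worlds: {b, c}.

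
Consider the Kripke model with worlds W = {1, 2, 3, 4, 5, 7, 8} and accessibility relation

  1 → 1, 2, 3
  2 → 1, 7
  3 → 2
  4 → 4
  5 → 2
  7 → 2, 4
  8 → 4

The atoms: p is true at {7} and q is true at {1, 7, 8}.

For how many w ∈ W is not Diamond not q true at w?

1: Diamond not q is T. ✗
2: Diamond not q is F. ✓
3: Diamond not q is T. ✗
4: Diamond not q is T. ✗
5: Diamond not q is T. ✗
7: Diamond not q is T. ✗
8: Diamond not q is T. ✗
Satisfying worlds: {2}.

1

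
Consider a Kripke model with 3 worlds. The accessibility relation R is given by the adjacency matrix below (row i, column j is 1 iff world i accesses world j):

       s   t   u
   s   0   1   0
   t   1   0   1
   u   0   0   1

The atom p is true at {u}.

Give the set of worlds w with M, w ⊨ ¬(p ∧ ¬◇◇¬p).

{s, t}

s: p ∧ ¬◇◇¬p is F. ✓
t: p ∧ ¬◇◇¬p is F. ✓
u: p ∧ ¬◇◇¬p is T. ✗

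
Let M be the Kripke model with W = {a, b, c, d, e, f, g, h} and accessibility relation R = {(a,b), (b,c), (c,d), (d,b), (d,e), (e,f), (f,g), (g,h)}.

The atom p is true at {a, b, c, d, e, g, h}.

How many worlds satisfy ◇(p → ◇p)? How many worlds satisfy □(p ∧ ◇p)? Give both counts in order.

6 and 5

For ◇(p → ◇p):
a: successors {b}; p → ◇p there: b:T. ✓
b: successors {c}; p → ◇p there: c:T. ✓
c: successors {d}; p → ◇p there: d:T. ✓
d: successors {b, e}; p → ◇p there: b:T, e:F. ✓
e: successors {f}; p → ◇p there: f:T. ✓
f: successors {g}; p → ◇p there: g:T. ✓
g: successors {h}; p → ◇p there: h:F. ✗
h: no successors, so ◇(p → ◇p) fails. ✗
— 6 worlds.
For □(p ∧ ◇p):
a: successors {b}; p ∧ ◇p there: b:T. ✓
b: successors {c}; p ∧ ◇p there: c:T. ✓
c: successors {d}; p ∧ ◇p there: d:T. ✓
d: successors {b, e}; p ∧ ◇p there: b:T, e:F. ✗
e: successors {f}; p ∧ ◇p there: f:F. ✗
f: successors {g}; p ∧ ◇p there: g:T. ✓
g: successors {h}; p ∧ ◇p there: h:F. ✗
h: no successors, so □(p ∧ ◇p) holds vacuously. ✓
— 5 worlds.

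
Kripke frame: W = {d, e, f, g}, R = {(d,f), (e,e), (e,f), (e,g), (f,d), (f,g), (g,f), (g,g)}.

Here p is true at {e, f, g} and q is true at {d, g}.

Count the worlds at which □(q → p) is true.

d: successors {f}; q → p there: f:T. ✓
e: successors {e, f, g}; q → p there: e:T, f:T, g:T. ✓
f: successors {d, g}; q → p there: d:F, g:T. ✗
g: successors {f, g}; q → p there: f:T, g:T. ✓
Satisfying worlds: {d, e, g}.

3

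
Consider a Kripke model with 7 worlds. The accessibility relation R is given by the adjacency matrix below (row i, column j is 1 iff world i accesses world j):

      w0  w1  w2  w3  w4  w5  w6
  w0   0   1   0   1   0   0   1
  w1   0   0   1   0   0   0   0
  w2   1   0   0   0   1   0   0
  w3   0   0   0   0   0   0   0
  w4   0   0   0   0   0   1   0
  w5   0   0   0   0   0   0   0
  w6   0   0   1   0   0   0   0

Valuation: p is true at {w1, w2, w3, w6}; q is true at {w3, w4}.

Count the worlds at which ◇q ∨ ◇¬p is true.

w0: ◇q is T, ◇¬p is F. ✓
w1: ◇q is F, ◇¬p is F. ✗
w2: ◇q is T, ◇¬p is T. ✓
w3: ◇q is F, ◇¬p is F. ✗
w4: ◇q is F, ◇¬p is T. ✓
w5: ◇q is F, ◇¬p is F. ✗
w6: ◇q is F, ◇¬p is F. ✗
Satisfying worlds: {w0, w2, w4}.

3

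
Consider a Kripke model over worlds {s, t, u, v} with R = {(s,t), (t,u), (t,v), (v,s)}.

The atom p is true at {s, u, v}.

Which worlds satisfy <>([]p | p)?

s: successors {t}; []p | p there: t:T. ✓
t: successors {u, v}; []p | p there: u:T, v:T. ✓
u: no successors, so <>([]p | p) fails. ✗
v: successors {s}; []p | p there: s:T. ✓

{s, t, v}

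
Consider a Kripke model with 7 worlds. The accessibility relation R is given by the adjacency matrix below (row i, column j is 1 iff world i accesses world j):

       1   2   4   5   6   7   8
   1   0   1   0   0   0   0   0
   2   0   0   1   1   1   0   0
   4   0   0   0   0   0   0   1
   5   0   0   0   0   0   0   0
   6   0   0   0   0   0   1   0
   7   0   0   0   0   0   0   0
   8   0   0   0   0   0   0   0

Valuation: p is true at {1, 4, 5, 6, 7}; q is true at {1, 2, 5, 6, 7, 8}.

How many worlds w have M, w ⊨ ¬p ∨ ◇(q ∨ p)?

1: ¬p is F, ◇(q ∨ p) is T. ✓
2: ¬p is T, ◇(q ∨ p) is T. ✓
4: ¬p is F, ◇(q ∨ p) is T. ✓
5: ¬p is F, ◇(q ∨ p) is F. ✗
6: ¬p is F, ◇(q ∨ p) is T. ✓
7: ¬p is F, ◇(q ∨ p) is F. ✗
8: ¬p is T, ◇(q ∨ p) is F. ✓
Satisfying worlds: {1, 2, 4, 6, 8}.

5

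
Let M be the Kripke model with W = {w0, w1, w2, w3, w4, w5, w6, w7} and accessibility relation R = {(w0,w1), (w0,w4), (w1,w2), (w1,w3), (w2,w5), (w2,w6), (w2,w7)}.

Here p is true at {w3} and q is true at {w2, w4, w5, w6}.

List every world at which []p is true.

w0: successors {w1, w4}; p there: w1:F, w4:F. ✗
w1: successors {w2, w3}; p there: w2:F, w3:T. ✗
w2: successors {w5, w6, w7}; p there: w5:F, w6:F, w7:F. ✗
w3: no successors, so []p holds vacuously. ✓
w4: no successors, so []p holds vacuously. ✓
w5: no successors, so []p holds vacuously. ✓
w6: no successors, so []p holds vacuously. ✓
w7: no successors, so []p holds vacuously. ✓

{w3, w4, w5, w6, w7}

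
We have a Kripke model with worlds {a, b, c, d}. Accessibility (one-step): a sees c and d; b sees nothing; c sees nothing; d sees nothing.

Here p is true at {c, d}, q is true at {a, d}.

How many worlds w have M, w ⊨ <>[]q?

a: successors {c, d}; []q there: c:T, d:T. ✓
b: no successors, so <>[]q fails. ✗
c: no successors, so <>[]q fails. ✗
d: no successors, so <>[]q fails. ✗
Satisfying worlds: {a}.

1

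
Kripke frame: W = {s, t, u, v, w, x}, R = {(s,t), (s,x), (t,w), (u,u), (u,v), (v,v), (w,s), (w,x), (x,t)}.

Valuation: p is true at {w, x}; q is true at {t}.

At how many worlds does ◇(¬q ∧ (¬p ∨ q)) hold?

s: successors {t, x}; ¬q ∧ (¬p ∨ q) there: t:F, x:F. ✗
t: successors {w}; ¬q ∧ (¬p ∨ q) there: w:F. ✗
u: successors {u, v}; ¬q ∧ (¬p ∨ q) there: u:T, v:T. ✓
v: successors {v}; ¬q ∧ (¬p ∨ q) there: v:T. ✓
w: successors {s, x}; ¬q ∧ (¬p ∨ q) there: s:T, x:F. ✓
x: successors {t}; ¬q ∧ (¬p ∨ q) there: t:F. ✗
Satisfying worlds: {u, v, w}.

3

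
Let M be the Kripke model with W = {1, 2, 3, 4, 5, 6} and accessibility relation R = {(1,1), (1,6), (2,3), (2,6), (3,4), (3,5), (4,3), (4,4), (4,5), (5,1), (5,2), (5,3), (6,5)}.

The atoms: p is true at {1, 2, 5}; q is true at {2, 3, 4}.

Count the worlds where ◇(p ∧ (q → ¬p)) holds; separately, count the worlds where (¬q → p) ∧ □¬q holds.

5 and 1

For ◇(p ∧ (q → ¬p)):
1: successors {1, 6}; p ∧ (q → ¬p) there: 1:T, 6:F. ✓
2: successors {3, 6}; p ∧ (q → ¬p) there: 3:F, 6:F. ✗
3: successors {4, 5}; p ∧ (q → ¬p) there: 4:F, 5:T. ✓
4: successors {3, 4, 5}; p ∧ (q → ¬p) there: 3:F, 4:F, 5:T. ✓
5: successors {1, 2, 3}; p ∧ (q → ¬p) there: 1:T, 2:F, 3:F. ✓
6: successors {5}; p ∧ (q → ¬p) there: 5:T. ✓
— 5 worlds.
For (¬q → p) ∧ □¬q:
1: ¬q → p is T, □¬q is T. ✓
2: ¬q → p is T, □¬q is F. ✗
3: ¬q → p is T, □¬q is F. ✗
4: ¬q → p is T, □¬q is F. ✗
5: ¬q → p is T, □¬q is F. ✗
6: ¬q → p is F, □¬q is T. ✗
— 1 world.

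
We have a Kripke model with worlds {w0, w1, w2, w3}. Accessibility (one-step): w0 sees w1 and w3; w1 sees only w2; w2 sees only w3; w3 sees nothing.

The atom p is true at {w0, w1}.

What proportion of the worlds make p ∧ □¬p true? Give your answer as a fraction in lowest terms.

w0: p is T, □¬p is F. ✗
w1: p is T, □¬p is T. ✓
w2: p is F, □¬p is T. ✗
w3: p is F, □¬p is T. ✗
That's 1 of 4 worlds, so 1/4.

1/4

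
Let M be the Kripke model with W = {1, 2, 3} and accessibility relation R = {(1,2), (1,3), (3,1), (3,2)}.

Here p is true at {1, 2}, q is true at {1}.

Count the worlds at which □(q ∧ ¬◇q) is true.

1

1: successors {2, 3}; q ∧ ¬◇q there: 2:F, 3:F. ✗
2: no successors, so □(q ∧ ¬◇q) holds vacuously. ✓
3: successors {1, 2}; q ∧ ¬◇q there: 1:T, 2:F. ✗
Satisfying worlds: {2}.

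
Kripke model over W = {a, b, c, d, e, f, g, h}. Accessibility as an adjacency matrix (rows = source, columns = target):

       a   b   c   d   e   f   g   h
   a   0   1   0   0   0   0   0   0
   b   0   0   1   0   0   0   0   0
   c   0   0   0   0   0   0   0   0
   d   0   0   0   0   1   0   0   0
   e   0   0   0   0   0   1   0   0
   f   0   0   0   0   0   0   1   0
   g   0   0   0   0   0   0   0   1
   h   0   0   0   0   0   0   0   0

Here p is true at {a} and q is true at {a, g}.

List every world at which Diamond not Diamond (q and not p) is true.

a: successors {b}; not Diamond (q and not p) there: b:T. ✓
b: successors {c}; not Diamond (q and not p) there: c:T. ✓
c: no successors, so Diamond not Diamond (q and not p) fails. ✗
d: successors {e}; not Diamond (q and not p) there: e:T. ✓
e: successors {f}; not Diamond (q and not p) there: f:F. ✗
f: successors {g}; not Diamond (q and not p) there: g:T. ✓
g: successors {h}; not Diamond (q and not p) there: h:T. ✓
h: no successors, so Diamond not Diamond (q and not p) fails. ✗

{a, b, d, f, g}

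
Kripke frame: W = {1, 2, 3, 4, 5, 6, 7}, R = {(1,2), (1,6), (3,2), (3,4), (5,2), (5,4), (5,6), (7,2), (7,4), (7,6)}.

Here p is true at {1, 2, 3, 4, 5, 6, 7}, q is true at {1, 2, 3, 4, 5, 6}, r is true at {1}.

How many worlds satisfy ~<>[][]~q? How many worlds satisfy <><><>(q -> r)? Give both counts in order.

For ~<>[][]~q:
1: <>[][]~q is T. ✗
2: <>[][]~q is F. ✓
3: <>[][]~q is T. ✗
4: <>[][]~q is F. ✓
5: <>[][]~q is T. ✗
6: <>[][]~q is F. ✓
7: <>[][]~q is T. ✗
— 3 worlds.
For <><><>(q -> r):
1: successors {2, 6}; <><>(q -> r) there: 2:F, 6:F. ✗
2: no successors, so <><><>(q -> r) fails. ✗
3: successors {2, 4}; <><>(q -> r) there: 2:F, 4:F. ✗
4: no successors, so <><><>(q -> r) fails. ✗
5: successors {2, 4, 6}; <><>(q -> r) there: 2:F, 4:F, 6:F. ✗
6: no successors, so <><><>(q -> r) fails. ✗
7: successors {2, 4, 6}; <><>(q -> r) there: 2:F, 4:F, 6:F. ✗
— 0 worlds.

3 and 0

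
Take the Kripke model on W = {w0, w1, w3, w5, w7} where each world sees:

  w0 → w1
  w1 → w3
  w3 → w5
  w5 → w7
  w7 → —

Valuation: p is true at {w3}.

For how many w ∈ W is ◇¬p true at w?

w0: successors {w1}; ¬p there: w1:T. ✓
w1: successors {w3}; ¬p there: w3:F. ✗
w3: successors {w5}; ¬p there: w5:T. ✓
w5: successors {w7}; ¬p there: w7:T. ✓
w7: no successors, so ◇¬p fails. ✗
Satisfying worlds: {w0, w3, w5}.

3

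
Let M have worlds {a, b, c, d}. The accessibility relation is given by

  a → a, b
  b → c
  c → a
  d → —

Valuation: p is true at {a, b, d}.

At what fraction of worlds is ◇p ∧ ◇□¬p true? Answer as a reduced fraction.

1/4

a: ◇p is T, ◇□¬p is T. ✓
b: ◇p is F, ◇□¬p is F. ✗
c: ◇p is T, ◇□¬p is F. ✗
d: ◇p is F, ◇□¬p is F. ✗
That's 1 of 4 worlds, so 1/4.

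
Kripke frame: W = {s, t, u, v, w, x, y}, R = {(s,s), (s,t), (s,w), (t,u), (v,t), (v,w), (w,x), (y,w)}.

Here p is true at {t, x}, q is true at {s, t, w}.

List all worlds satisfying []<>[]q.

{s, u, v, x, y}

s: successors {s, t, w}; <>[]q there: s:T, t:T, w:T. ✓
t: successors {u}; <>[]q there: u:F. ✗
u: no successors, so []<>[]q holds vacuously. ✓
v: successors {t, w}; <>[]q there: t:T, w:T. ✓
w: successors {x}; <>[]q there: x:F. ✗
x: no successors, so []<>[]q holds vacuously. ✓
y: successors {w}; <>[]q there: w:T. ✓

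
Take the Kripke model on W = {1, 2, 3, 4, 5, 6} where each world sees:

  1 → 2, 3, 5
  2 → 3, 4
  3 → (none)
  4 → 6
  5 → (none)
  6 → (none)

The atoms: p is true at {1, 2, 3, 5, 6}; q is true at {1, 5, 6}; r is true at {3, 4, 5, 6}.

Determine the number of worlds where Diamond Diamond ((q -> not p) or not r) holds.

1

1: successors {2, 3, 5}; Diamond ((q -> not p) or not r) there: 2:T, 3:F, 5:F. ✓
2: successors {3, 4}; Diamond ((q -> not p) or not r) there: 3:F, 4:F. ✗
3: no successors, so Diamond Diamond ((q -> not p) or not r) fails. ✗
4: successors {6}; Diamond ((q -> not p) or not r) there: 6:F. ✗
5: no successors, so Diamond Diamond ((q -> not p) or not r) fails. ✗
6: no successors, so Diamond Diamond ((q -> not p) or not r) fails. ✗
Satisfying worlds: {1}.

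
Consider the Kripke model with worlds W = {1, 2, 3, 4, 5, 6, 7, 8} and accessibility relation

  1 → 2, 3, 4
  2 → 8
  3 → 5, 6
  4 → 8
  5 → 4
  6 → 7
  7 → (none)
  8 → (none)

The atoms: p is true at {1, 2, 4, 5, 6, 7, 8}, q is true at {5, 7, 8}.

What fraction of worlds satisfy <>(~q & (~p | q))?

1/8

1: successors {2, 3, 4}; ~q & (~p | q) there: 2:F, 3:T, 4:F. ✓
2: successors {8}; ~q & (~p | q) there: 8:F. ✗
3: successors {5, 6}; ~q & (~p | q) there: 5:F, 6:F. ✗
4: successors {8}; ~q & (~p | q) there: 8:F. ✗
5: successors {4}; ~q & (~p | q) there: 4:F. ✗
6: successors {7}; ~q & (~p | q) there: 7:F. ✗
7: no successors, so <>(~q & (~p | q)) fails. ✗
8: no successors, so <>(~q & (~p | q)) fails. ✗
That's 1 of 8 worlds, so 1/8.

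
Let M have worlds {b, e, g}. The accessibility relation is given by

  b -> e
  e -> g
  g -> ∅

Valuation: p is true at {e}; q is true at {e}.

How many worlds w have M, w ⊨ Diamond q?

b: successors {e}; q there: e:T. ✓
e: successors {g}; q there: g:F. ✗
g: no successors, so Diamond q fails. ✗
Satisfying worlds: {b}.

1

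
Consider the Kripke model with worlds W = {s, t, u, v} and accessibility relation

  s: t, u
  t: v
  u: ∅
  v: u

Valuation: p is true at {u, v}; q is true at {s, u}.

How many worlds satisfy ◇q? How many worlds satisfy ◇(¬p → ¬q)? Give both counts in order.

2 and 3

For ◇q:
s: successors {t, u}; q there: t:F, u:T. ✓
t: successors {v}; q there: v:F. ✗
u: no successors, so ◇q fails. ✗
v: successors {u}; q there: u:T. ✓
— 2 worlds.
For ◇(¬p → ¬q):
s: successors {t, u}; ¬p → ¬q there: t:T, u:T. ✓
t: successors {v}; ¬p → ¬q there: v:T. ✓
u: no successors, so ◇(¬p → ¬q) fails. ✗
v: successors {u}; ¬p → ¬q there: u:T. ✓
— 3 worlds.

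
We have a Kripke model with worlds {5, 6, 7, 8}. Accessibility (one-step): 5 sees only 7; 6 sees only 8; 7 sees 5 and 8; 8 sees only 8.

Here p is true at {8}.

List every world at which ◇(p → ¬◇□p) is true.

{5, 7}

5: successors {7}; p → ¬◇□p there: 7:T. ✓
6: successors {8}; p → ¬◇□p there: 8:F. ✗
7: successors {5, 8}; p → ¬◇□p there: 5:T, 8:F. ✓
8: successors {8}; p → ¬◇□p there: 8:F. ✗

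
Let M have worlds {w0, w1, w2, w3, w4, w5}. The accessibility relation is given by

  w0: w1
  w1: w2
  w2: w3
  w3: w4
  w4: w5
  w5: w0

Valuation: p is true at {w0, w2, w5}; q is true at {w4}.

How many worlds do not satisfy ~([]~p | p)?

w0: []~p | p is T. ✗
w1: []~p | p is F. ✓
w2: []~p | p is T. ✗
w3: []~p | p is T. ✗
w4: []~p | p is F. ✓
w5: []~p | p is T. ✗
Satisfying worlds: {w1, w4}.
So ~([]~p | p) fails at the other 4 worlds.

4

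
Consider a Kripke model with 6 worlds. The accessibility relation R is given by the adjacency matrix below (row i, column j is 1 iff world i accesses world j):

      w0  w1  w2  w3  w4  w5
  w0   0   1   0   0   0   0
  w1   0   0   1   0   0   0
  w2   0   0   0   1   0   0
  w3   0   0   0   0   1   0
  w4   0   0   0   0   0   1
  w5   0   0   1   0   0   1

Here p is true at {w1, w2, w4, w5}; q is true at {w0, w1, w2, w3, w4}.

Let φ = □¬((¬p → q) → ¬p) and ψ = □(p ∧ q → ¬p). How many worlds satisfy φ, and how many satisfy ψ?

5 and 2

For □¬((¬p → q) → ¬p):
w0: successors {w1}; ¬((¬p → q) → ¬p) there: w1:T. ✓
w1: successors {w2}; ¬((¬p → q) → ¬p) there: w2:T. ✓
w2: successors {w3}; ¬((¬p → q) → ¬p) there: w3:F. ✗
w3: successors {w4}; ¬((¬p → q) → ¬p) there: w4:T. ✓
w4: successors {w5}; ¬((¬p → q) → ¬p) there: w5:T. ✓
w5: successors {w2, w5}; ¬((¬p → q) → ¬p) there: w2:T, w5:T. ✓
— 5 worlds.
For □(p ∧ q → ¬p):
w0: successors {w1}; p ∧ q → ¬p there: w1:F. ✗
w1: successors {w2}; p ∧ q → ¬p there: w2:F. ✗
w2: successors {w3}; p ∧ q → ¬p there: w3:T. ✓
w3: successors {w4}; p ∧ q → ¬p there: w4:F. ✗
w4: successors {w5}; p ∧ q → ¬p there: w5:T. ✓
w5: successors {w2, w5}; p ∧ q → ¬p there: w2:F, w5:T. ✗
— 2 worlds.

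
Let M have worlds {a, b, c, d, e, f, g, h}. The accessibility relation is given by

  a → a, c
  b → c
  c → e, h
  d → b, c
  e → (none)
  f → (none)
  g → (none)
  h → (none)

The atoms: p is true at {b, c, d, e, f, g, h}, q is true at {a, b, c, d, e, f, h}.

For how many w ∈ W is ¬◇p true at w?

4

a: ◇p is T. ✗
b: ◇p is T. ✗
c: ◇p is T. ✗
d: ◇p is T. ✗
e: ◇p is F. ✓
f: ◇p is F. ✓
g: ◇p is F. ✓
h: ◇p is F. ✓
Satisfying worlds: {e, f, g, h}.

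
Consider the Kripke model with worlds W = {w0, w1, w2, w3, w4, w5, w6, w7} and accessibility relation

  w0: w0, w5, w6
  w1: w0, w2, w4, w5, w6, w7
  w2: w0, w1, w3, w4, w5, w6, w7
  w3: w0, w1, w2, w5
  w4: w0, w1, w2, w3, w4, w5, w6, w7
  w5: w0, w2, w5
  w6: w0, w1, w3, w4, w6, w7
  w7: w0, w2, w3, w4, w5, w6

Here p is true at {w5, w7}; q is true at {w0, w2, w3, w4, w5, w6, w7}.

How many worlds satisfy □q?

4

w0: successors {w0, w5, w6}; q there: w0:T, w5:T, w6:T. ✓
w1: successors {w0, w2, w4, w5, w6, w7}; q there: w0:T, w2:T, w4:T, w5:T, w6:T, w7:T. ✓
w2: successors {w0, w1, w3, w4, w5, w6, w7}; q there: w0:T, w1:F, w3:T, w4:T, w5:T, w6:T, w7:T. ✗
w3: successors {w0, w1, w2, w5}; q there: w0:T, w1:F, w2:T, w5:T. ✗
w4: successors {w0, w1, w2, w3, w4, w5, w6, w7}; q there: w0:T, w1:F, w2:T, w3:T, w4:T, w5:T, w6:T, w7:T. ✗
w5: successors {w0, w2, w5}; q there: w0:T, w2:T, w5:T. ✓
w6: successors {w0, w1, w3, w4, w6, w7}; q there: w0:T, w1:F, w3:T, w4:T, w6:T, w7:T. ✗
w7: successors {w0, w2, w3, w4, w5, w6}; q there: w0:T, w2:T, w3:T, w4:T, w5:T, w6:T. ✓
Satisfying worlds: {w0, w1, w5, w7}.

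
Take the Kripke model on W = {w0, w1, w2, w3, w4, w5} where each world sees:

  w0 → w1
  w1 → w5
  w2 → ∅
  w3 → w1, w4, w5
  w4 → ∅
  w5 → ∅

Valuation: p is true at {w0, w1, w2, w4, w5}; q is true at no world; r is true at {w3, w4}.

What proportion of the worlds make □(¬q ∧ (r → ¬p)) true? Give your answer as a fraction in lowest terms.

5/6

w0: successors {w1}; ¬q ∧ (r → ¬p) there: w1:T. ✓
w1: successors {w5}; ¬q ∧ (r → ¬p) there: w5:T. ✓
w2: no successors, so □(¬q ∧ (r → ¬p)) holds vacuously. ✓
w3: successors {w1, w4, w5}; ¬q ∧ (r → ¬p) there: w1:T, w4:F, w5:T. ✗
w4: no successors, so □(¬q ∧ (r → ¬p)) holds vacuously. ✓
w5: no successors, so □(¬q ∧ (r → ¬p)) holds vacuously. ✓
That's 5 of 6 worlds, so 5/6.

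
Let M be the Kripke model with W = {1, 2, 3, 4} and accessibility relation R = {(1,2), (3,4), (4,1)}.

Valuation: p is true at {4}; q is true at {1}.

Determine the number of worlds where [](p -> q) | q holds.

3

1: [](p -> q) is T, q is T. ✓
2: [](p -> q) is T, q is F. ✓
3: [](p -> q) is F, q is F. ✗
4: [](p -> q) is T, q is F. ✓
Satisfying worlds: {1, 2, 4}.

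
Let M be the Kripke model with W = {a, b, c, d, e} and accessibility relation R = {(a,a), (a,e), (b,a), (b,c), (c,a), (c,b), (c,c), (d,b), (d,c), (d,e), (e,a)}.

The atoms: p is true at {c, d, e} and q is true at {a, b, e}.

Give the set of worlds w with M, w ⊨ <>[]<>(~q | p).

a: successors {a, e}; []<>(~q | p) there: a:F, e:T. ✓
b: successors {a, c}; []<>(~q | p) there: a:F, c:T. ✓
c: successors {a, b, c}; []<>(~q | p) there: a:F, b:T, c:T. ✓
d: successors {b, c, e}; []<>(~q | p) there: b:T, c:T, e:T. ✓
e: successors {a}; []<>(~q | p) there: a:F. ✗

{a, b, c, d}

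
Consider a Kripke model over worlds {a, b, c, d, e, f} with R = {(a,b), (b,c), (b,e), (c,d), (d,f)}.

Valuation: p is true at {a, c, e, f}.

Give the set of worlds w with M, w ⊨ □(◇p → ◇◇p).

{b, d, e, f}

a: successors {b}; ◇p → ◇◇p there: b:F. ✗
b: successors {c, e}; ◇p → ◇◇p there: c:T, e:T. ✓
c: successors {d}; ◇p → ◇◇p there: d:F. ✗
d: successors {f}; ◇p → ◇◇p there: f:T. ✓
e: no successors, so □(◇p → ◇◇p) holds vacuously. ✓
f: no successors, so □(◇p → ◇◇p) holds vacuously. ✓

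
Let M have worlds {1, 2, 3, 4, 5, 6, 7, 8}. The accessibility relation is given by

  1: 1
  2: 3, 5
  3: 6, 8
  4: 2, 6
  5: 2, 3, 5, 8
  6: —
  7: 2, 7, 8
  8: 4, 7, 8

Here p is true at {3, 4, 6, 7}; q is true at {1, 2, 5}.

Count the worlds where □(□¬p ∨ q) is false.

5

1: successors {1}; □¬p ∨ q there: 1:T. ✓
2: successors {3, 5}; □¬p ∨ q there: 3:F, 5:T. ✗
3: successors {6, 8}; □¬p ∨ q there: 6:T, 8:F. ✗
4: successors {2, 6}; □¬p ∨ q there: 2:T, 6:T. ✓
5: successors {2, 3, 5, 8}; □¬p ∨ q there: 2:T, 3:F, 5:T, 8:F. ✗
6: no successors, so □(□¬p ∨ q) holds vacuously. ✓
7: successors {2, 7, 8}; □¬p ∨ q there: 2:T, 7:F, 8:F. ✗
8: successors {4, 7, 8}; □¬p ∨ q there: 4:F, 7:F, 8:F. ✗
Satisfying worlds: {1, 4, 6}.
So □(□¬p ∨ q) fails at the other 5 worlds.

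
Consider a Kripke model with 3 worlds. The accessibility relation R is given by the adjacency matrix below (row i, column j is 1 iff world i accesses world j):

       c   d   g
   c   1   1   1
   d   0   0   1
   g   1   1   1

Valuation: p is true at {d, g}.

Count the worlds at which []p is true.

c: successors {c, d, g}; p there: c:F, d:T, g:T. ✗
d: successors {g}; p there: g:T. ✓
g: successors {c, d, g}; p there: c:F, d:T, g:T. ✗
Satisfying worlds: {d}.

1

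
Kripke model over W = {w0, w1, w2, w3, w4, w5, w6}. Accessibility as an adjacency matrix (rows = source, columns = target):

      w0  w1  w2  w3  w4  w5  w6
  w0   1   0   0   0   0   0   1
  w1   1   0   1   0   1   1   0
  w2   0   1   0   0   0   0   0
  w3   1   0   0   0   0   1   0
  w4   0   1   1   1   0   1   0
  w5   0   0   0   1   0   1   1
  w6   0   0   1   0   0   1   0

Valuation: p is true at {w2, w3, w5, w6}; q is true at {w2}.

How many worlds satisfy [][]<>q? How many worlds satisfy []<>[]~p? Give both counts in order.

For [][]<>q:
w0: successors {w0, w6}; []<>q there: w0:F, w6:F. ✗
w1: successors {w0, w2, w4, w5}; []<>q there: w0:F, w2:T, w4:F, w5:F. ✗
w2: successors {w1}; []<>q there: w1:F. ✗
w3: successors {w0, w5}; []<>q there: w0:F, w5:F. ✗
w4: successors {w1, w2, w3, w5}; []<>q there: w1:F, w2:T, w3:F, w5:F. ✗
w5: successors {w3, w5, w6}; []<>q there: w3:F, w5:F, w6:F. ✗
w6: successors {w2, w5}; []<>q there: w2:T, w5:F. ✗
— 0 worlds.
For []<>[]~p:
w0: successors {w0, w6}; <>[]~p there: w0:F, w6:T. ✗
w1: successors {w0, w2, w4, w5}; <>[]~p there: w0:F, w2:F, w4:T, w5:F. ✗
w2: successors {w1}; <>[]~p there: w1:T. ✓
w3: successors {w0, w5}; <>[]~p there: w0:F, w5:F. ✗
w4: successors {w1, w2, w3, w5}; <>[]~p there: w1:T, w2:F, w3:F, w5:F. ✗
w5: successors {w3, w5, w6}; <>[]~p there: w3:F, w5:F, w6:T. ✗
w6: successors {w2, w5}; <>[]~p there: w2:F, w5:F. ✗
— 1 world.

0 and 1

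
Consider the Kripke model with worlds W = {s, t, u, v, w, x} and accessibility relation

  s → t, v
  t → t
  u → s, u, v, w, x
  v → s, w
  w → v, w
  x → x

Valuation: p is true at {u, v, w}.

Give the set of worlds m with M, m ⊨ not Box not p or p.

{s, u, v, w}

s: not Box not p is T, p is F. ✓
t: not Box not p is F, p is F. ✗
u: not Box not p is T, p is T. ✓
v: not Box not p is T, p is T. ✓
w: not Box not p is T, p is T. ✓
x: not Box not p is F, p is F. ✗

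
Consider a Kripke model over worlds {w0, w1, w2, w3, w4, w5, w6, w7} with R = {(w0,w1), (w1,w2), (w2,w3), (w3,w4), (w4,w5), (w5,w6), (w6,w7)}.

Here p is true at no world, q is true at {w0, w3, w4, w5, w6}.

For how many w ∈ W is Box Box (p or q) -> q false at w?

w0: Box Box (p or q) is F, q is T. ✓
w1: Box Box (p or q) is T, q is F. ✗
w2: Box Box (p or q) is T, q is F. ✗
w3: Box Box (p or q) is T, q is T. ✓
w4: Box Box (p or q) is T, q is T. ✓
w5: Box Box (p or q) is F, q is T. ✓
w6: Box Box (p or q) is T, q is T. ✓
w7: Box Box (p or q) is T, q is F. ✗
Satisfying worlds: {w0, w3, w4, w5, w6}.
So Box Box (p or q) -> q fails at the other 3 worlds.

3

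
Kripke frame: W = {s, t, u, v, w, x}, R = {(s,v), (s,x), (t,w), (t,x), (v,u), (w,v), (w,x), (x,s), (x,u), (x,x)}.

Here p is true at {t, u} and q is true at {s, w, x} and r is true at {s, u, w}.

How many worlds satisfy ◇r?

s: successors {v, x}; r there: v:F, x:F. ✗
t: successors {w, x}; r there: w:T, x:F. ✓
u: no successors, so ◇r fails. ✗
v: successors {u}; r there: u:T. ✓
w: successors {v, x}; r there: v:F, x:F. ✗
x: successors {s, u, x}; r there: s:T, u:T, x:F. ✓
Satisfying worlds: {t, v, x}.

3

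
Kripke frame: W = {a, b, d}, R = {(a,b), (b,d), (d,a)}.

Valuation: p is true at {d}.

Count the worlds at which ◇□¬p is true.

a: successors {b}; □¬p there: b:F. ✗
b: successors {d}; □¬p there: d:T. ✓
d: successors {a}; □¬p there: a:T. ✓
Satisfying worlds: {b, d}.

2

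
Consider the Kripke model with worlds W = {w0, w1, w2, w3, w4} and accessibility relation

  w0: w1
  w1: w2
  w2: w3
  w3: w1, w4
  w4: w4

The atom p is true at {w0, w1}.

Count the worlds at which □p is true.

1

w0: successors {w1}; p there: w1:T. ✓
w1: successors {w2}; p there: w2:F. ✗
w2: successors {w3}; p there: w3:F. ✗
w3: successors {w1, w4}; p there: w1:T, w4:F. ✗
w4: successors {w4}; p there: w4:F. ✗
Satisfying worlds: {w0}.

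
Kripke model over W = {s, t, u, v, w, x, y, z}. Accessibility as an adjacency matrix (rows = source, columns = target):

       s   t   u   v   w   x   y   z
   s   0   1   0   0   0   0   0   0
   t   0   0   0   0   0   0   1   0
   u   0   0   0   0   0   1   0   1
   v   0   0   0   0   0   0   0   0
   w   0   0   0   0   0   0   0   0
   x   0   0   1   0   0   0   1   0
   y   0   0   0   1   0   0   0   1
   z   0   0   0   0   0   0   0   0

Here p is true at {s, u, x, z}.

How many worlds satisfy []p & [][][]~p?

s: []p is F, [][][]~p is F. ✗
t: []p is F, [][][]~p is T. ✗
u: []p is T, [][][]~p is F. ✗
v: []p is T, [][][]~p is T. ✓
w: []p is T, [][][]~p is T. ✓
x: []p is F, [][][]~p is F. ✗
y: []p is F, [][][]~p is T. ✗
z: []p is T, [][][]~p is T. ✓
Satisfying worlds: {v, w, z}.

3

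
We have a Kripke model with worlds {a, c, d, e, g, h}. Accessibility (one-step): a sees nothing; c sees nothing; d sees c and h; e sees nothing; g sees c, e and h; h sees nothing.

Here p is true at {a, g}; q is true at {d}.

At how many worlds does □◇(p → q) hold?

4

a: no successors, so □◇(p → q) holds vacuously. ✓
c: no successors, so □◇(p → q) holds vacuously. ✓
d: successors {c, h}; ◇(p → q) there: c:F, h:F. ✗
e: no successors, so □◇(p → q) holds vacuously. ✓
g: successors {c, e, h}; ◇(p → q) there: c:F, e:F, h:F. ✗
h: no successors, so □◇(p → q) holds vacuously. ✓
Satisfying worlds: {a, c, e, h}.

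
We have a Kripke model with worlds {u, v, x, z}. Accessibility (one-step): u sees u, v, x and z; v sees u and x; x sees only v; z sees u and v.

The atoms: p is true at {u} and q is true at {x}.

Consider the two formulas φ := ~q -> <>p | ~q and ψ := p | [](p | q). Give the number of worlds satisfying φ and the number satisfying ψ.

For ~q -> <>p | ~q:
u: ~q is T, <>p | ~q is T. ✓
v: ~q is T, <>p | ~q is T. ✓
x: ~q is F, <>p | ~q is F. ✓
z: ~q is T, <>p | ~q is T. ✓
— 4 worlds.
For p | [](p | q):
u: p is T, [](p | q) is F. ✓
v: p is F, [](p | q) is T. ✓
x: p is F, [](p | q) is F. ✗
z: p is F, [](p | q) is F. ✗
— 2 worlds.

4 and 2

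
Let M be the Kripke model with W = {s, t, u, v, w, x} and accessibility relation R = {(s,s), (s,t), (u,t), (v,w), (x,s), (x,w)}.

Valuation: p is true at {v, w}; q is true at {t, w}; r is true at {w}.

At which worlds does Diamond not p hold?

{s, u, x}

s: successors {s, t}; not p there: s:T, t:T. ✓
t: no successors, so Diamond not p fails. ✗
u: successors {t}; not p there: t:T. ✓
v: successors {w}; not p there: w:F. ✗
w: no successors, so Diamond not p fails. ✗
x: successors {s, w}; not p there: s:T, w:F. ✓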